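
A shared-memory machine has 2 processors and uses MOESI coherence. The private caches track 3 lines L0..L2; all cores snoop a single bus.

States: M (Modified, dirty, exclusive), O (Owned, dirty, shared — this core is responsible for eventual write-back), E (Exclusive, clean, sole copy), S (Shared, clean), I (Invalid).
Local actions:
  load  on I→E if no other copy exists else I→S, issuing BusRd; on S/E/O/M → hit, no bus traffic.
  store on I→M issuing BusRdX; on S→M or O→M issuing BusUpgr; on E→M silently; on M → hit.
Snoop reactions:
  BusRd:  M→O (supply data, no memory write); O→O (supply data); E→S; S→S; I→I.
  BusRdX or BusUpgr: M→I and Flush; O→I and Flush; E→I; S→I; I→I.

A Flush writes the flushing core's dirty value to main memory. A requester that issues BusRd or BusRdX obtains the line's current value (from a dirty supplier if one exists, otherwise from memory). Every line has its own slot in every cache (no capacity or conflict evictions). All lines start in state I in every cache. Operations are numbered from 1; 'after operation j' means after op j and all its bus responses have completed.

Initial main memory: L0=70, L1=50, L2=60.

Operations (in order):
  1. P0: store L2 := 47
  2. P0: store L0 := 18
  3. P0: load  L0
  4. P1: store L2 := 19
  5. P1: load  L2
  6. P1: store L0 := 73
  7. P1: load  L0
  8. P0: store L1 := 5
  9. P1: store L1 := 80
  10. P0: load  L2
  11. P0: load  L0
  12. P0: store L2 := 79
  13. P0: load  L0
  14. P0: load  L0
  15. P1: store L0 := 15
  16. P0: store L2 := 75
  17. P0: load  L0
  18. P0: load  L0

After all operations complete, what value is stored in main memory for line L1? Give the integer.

step 1: P0: store L2 := 47  ⟶  MI  (L2)  txn=BusRdX  M[L2]=60
step 2: P0: store L0 := 18  ⟶  MI  (L0)  txn=BusRdX  M[L0]=70
step 3: P0: load  L0  ⟶  MI  (L0)  txn=∅  M[L0]=70
step 4: P1: store L2 := 19  ⟶  IM  (L2)  txn=BusRdX+Flush  M[L2]=47
step 5: P1: load  L2  ⟶  IM  (L2)  txn=∅  M[L2]=47
step 6: P1: store L0 := 73  ⟶  IM  (L0)  txn=BusRdX+Flush  M[L0]=18
step 7: P1: load  L0  ⟶  IM  (L0)  txn=∅  M[L0]=18
step 8: P0: store L1 := 5  ⟶  MI  (L1)  txn=BusRdX  M[L1]=50
step 9: P1: store L1 := 80  ⟶  IM  (L1)  txn=BusRdX+Flush  M[L1]=5
step 10: P0: load  L2  ⟶  SO  (L2)  txn=BusRd  M[L2]=47
step 11: P0: load  L0  ⟶  SO  (L0)  txn=BusRd  M[L0]=18
step 12: P0: store L2 := 79  ⟶  MI  (L2)  txn=BusUpgr+Flush  M[L2]=19
step 13: P0: load  L0  ⟶  SO  (L0)  txn=∅  M[L0]=18
step 14: P0: load  L0  ⟶  SO  (L0)  txn=∅  M[L0]=18
step 15: P1: store L0 := 15  ⟶  IM  (L0)  txn=BusUpgr  M[L0]=18
step 16: P0: store L2 := 75  ⟶  MI  (L2)  txn=∅  M[L2]=19
step 17: P0: load  L0  ⟶  SO  (L0)  txn=BusRd  M[L0]=18
step 18: P0: load  L0  ⟶  SO  (L0)  txn=∅  M[L0]=18

memory[L1] = 5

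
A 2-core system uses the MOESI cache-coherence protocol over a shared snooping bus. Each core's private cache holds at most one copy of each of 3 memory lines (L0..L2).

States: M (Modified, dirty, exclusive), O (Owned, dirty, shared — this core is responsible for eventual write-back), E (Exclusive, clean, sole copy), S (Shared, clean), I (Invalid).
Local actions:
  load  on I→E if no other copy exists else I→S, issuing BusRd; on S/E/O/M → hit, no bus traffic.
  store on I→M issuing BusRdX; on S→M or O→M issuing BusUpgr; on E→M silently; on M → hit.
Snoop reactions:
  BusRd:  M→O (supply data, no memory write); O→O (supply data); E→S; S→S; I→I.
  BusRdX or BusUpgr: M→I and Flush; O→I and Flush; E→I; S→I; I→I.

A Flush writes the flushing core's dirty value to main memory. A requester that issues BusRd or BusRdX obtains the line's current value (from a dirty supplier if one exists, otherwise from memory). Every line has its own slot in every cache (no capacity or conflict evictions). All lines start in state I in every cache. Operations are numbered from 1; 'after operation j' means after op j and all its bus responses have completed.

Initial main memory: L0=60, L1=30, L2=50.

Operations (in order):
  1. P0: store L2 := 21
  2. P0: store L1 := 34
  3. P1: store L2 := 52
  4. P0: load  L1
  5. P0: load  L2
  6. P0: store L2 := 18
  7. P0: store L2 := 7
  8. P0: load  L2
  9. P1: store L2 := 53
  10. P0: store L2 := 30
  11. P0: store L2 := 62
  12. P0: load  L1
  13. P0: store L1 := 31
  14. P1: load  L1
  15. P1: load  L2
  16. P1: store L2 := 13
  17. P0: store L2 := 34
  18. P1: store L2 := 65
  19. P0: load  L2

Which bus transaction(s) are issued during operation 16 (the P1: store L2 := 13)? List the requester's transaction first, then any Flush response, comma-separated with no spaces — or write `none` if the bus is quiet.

bus = BusUpgr,Flush

1. P0: store L2 := 21  bus=[BusRdX]  L2: P0=M P1=I  mem[L2]=50
2. P0: store L1 := 34  bus=[BusRdX]  L1: P0=M P1=I  mem[L1]=30
3. P1: store L2 := 52  bus=[BusRdX,Flush]  L2: P0=I P1=M  mem[L2]=21
4. P0: load  L1  bus=[-]  L1: P0=M P1=I  mem[L1]=30
5. P0: load  L2  bus=[BusRd]  L2: P0=S P1=O  mem[L2]=21
6. P0: store L2 := 18  bus=[BusUpgr,Flush]  L2: P0=M P1=I  mem[L2]=52
7. P0: store L2 := 7  bus=[-]  L2: P0=M P1=I  mem[L2]=52
8. P0: load  L2  bus=[-]  L2: P0=M P1=I  mem[L2]=52
9. P1: store L2 := 53  bus=[BusRdX,Flush]  L2: P0=I P1=M  mem[L2]=7
10. P0: store L2 := 30  bus=[BusRdX,Flush]  L2: P0=M P1=I  mem[L2]=53
11. P0: store L2 := 62  bus=[-]  L2: P0=M P1=I  mem[L2]=53
12. P0: load  L1  bus=[-]  L1: P0=M P1=I  mem[L1]=30
13. P0: store L1 := 31  bus=[-]  L1: P0=M P1=I  mem[L1]=30
14. P1: load  L1  bus=[BusRd]  L1: P0=O P1=S  mem[L1]=30
15. P1: load  L2  bus=[BusRd]  L2: P0=O P1=S  mem[L2]=53
16. P1: store L2 := 13  bus=[BusUpgr,Flush]  L2: P0=I P1=M  mem[L2]=62
17. P0: store L2 := 34  bus=[BusRdX,Flush]  L2: P0=M P1=I  mem[L2]=13
18. P1: store L2 := 65  bus=[BusRdX,Flush]  L2: P0=I P1=M  mem[L2]=34
19. P0: load  L2  bus=[BusRd]  L2: P0=S P1=O  mem[L2]=34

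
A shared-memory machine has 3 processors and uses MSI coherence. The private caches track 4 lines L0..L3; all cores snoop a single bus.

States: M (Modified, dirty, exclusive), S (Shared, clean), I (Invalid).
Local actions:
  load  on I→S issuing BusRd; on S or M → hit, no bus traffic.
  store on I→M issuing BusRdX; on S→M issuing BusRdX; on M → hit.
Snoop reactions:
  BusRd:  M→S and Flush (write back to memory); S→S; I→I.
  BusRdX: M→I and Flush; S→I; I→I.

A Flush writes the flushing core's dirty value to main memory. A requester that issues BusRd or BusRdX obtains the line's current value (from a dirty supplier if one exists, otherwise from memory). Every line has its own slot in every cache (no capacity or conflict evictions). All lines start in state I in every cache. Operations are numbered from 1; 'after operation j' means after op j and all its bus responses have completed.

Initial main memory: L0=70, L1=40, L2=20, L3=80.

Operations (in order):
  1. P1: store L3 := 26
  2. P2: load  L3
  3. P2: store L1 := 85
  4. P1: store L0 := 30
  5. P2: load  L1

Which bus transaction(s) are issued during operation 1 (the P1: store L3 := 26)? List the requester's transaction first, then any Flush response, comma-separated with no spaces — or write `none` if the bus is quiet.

  op1 P1: store L3 := 26 → I/M/I on L3; bus BusRdX; mem=80
  op2 P2: load  L3 → I/S/S on L3; bus BusRd Flush; mem=26
  op3 P2: store L1 := 85 → I/I/M on L1; bus BusRdX; mem=40
  op4 P1: store L0 := 30 → I/M/I on L0; bus BusRdX; mem=70
  op5 P2: load  L1 → I/I/M on L1; bus (none); mem=40

bus = BusRdX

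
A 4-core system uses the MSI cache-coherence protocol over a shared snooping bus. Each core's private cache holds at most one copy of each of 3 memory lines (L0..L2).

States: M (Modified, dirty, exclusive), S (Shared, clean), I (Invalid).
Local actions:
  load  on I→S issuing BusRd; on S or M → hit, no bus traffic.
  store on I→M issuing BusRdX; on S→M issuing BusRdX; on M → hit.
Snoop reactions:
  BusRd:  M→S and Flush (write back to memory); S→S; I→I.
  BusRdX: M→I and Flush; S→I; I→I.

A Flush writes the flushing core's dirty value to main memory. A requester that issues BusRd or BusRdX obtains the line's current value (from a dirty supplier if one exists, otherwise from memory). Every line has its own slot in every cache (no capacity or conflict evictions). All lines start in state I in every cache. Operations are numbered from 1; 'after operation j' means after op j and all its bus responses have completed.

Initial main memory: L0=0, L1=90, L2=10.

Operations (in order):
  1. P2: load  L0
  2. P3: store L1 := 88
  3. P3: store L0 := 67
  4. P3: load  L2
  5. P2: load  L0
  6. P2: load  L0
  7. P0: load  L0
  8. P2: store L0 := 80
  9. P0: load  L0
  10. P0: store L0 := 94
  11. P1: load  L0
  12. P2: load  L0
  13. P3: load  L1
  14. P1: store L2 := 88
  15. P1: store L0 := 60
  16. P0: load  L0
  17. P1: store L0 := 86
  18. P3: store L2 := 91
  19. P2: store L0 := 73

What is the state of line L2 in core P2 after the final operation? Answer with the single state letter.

state = I

step 1: P2: load  L0  ⟶  IISI  (L0)  txn=BusRd  M[L0]=0
step 2: P3: store L1 := 88  ⟶  IIIM  (L1)  txn=BusRdX  M[L1]=90
step 3: P3: store L0 := 67  ⟶  IIIM  (L0)  txn=BusRdX  M[L0]=0
step 4: P3: load  L2  ⟶  IIIS  (L2)  txn=BusRd  M[L2]=10
step 5: P2: load  L0  ⟶  IISS  (L0)  txn=BusRd+Flush  M[L0]=67
step 6: P2: load  L0  ⟶  IISS  (L0)  txn=∅  M[L0]=67
step 7: P0: load  L0  ⟶  SISS  (L0)  txn=BusRd  M[L0]=67
step 8: P2: store L0 := 80  ⟶  IIMI  (L0)  txn=BusRdX  M[L0]=67
step 9: P0: load  L0  ⟶  SISI  (L0)  txn=BusRd+Flush  M[L0]=80
step 10: P0: store L0 := 94  ⟶  MIII  (L0)  txn=BusRdX  M[L0]=80
step 11: P1: load  L0  ⟶  SSII  (L0)  txn=BusRd+Flush  M[L0]=94
step 12: P2: load  L0  ⟶  SSSI  (L0)  txn=BusRd  M[L0]=94
step 13: P3: load  L1  ⟶  IIIM  (L1)  txn=∅  M[L1]=90
step 14: P1: store L2 := 88  ⟶  IMII  (L2)  txn=BusRdX  M[L2]=10
step 15: P1: store L0 := 60  ⟶  IMII  (L0)  txn=BusRdX  M[L0]=94
step 16: P0: load  L0  ⟶  SSII  (L0)  txn=BusRd+Flush  M[L0]=60
step 17: P1: store L0 := 86  ⟶  IMII  (L0)  txn=BusRdX  M[L0]=60
step 18: P3: store L2 := 91  ⟶  IIIM  (L2)  txn=BusRdX+Flush  M[L2]=88
step 19: P2: store L0 := 73  ⟶  IIMI  (L0)  txn=BusRdX+Flush  M[L0]=86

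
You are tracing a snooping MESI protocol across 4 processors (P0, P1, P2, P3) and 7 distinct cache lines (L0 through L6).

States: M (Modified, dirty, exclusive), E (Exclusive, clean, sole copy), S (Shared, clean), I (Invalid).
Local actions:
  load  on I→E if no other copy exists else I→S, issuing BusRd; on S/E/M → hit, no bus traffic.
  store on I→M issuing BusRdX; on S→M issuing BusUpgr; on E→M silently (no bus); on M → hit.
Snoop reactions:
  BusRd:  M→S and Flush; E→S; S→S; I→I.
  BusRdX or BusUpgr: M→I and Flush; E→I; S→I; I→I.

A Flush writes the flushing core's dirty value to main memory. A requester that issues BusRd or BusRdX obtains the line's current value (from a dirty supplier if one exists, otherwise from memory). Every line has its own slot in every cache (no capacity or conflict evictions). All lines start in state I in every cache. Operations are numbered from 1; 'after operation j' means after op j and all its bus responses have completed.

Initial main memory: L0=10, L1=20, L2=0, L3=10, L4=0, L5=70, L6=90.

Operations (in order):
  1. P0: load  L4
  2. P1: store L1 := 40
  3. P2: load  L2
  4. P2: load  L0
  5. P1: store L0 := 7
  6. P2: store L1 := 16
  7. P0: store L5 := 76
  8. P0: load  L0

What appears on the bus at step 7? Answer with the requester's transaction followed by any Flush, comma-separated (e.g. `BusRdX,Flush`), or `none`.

1. P0: load  L4  bus=[BusRd]  L4: P0=E P1=I P2=I P3=I  mem[L4]=0
2. P1: store L1 := 40  bus=[BusRdX]  L1: P0=I P1=M P2=I P3=I  mem[L1]=20
3. P2: load  L2  bus=[BusRd]  L2: P0=I P1=I P2=E P3=I  mem[L2]=0
4. P2: load  L0  bus=[BusRd]  L0: P0=I P1=I P2=E P3=I  mem[L0]=10
5. P1: store L0 := 7  bus=[BusRdX]  L0: P0=I P1=M P2=I P3=I  mem[L0]=10
6. P2: store L1 := 16  bus=[BusRdX,Flush]  L1: P0=I P1=I P2=M P3=I  mem[L1]=40
7. P0: store L5 := 76  bus=[BusRdX]  L5: P0=M P1=I P2=I P3=I  mem[L5]=70
8. P0: load  L0  bus=[BusRd,Flush]  L0: P0=S P1=S P2=I P3=I  mem[L0]=7

bus = BusRdX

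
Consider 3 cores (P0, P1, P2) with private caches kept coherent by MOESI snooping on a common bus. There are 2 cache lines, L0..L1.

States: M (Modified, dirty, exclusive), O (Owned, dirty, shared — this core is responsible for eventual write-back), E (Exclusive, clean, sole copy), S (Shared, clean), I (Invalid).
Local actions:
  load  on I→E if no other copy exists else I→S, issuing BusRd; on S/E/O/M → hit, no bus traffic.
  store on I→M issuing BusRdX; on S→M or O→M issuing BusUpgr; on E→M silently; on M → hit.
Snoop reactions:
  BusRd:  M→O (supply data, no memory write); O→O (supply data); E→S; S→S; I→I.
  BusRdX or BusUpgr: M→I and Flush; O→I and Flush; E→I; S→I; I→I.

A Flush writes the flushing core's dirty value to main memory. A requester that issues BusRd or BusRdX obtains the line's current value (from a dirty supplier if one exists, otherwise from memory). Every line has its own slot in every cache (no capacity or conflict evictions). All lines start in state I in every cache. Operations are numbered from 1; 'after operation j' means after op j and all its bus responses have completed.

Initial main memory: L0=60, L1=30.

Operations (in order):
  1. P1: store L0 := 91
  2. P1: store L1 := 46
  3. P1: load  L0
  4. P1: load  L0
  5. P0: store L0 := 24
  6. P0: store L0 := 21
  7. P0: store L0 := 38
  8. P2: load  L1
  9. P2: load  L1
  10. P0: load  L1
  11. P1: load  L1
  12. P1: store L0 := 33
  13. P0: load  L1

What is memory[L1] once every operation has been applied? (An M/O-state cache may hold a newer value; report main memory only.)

1. P1: store L0 := 91  bus=[BusRdX]  L0: P0=I P1=M P2=I  mem[L0]=60
2. P1: store L1 := 46  bus=[BusRdX]  L1: P0=I P1=M P2=I  mem[L1]=30
3. P1: load  L0  bus=[-]  L0: P0=I P1=M P2=I  mem[L0]=60
4. P1: load  L0  bus=[-]  L0: P0=I P1=M P2=I  mem[L0]=60
5. P0: store L0 := 24  bus=[BusRdX,Flush]  L0: P0=M P1=I P2=I  mem[L0]=91
6. P0: store L0 := 21  bus=[-]  L0: P0=M P1=I P2=I  mem[L0]=91
7. P0: store L0 := 38  bus=[-]  L0: P0=M P1=I P2=I  mem[L0]=91
8. P2: load  L1  bus=[BusRd]  L1: P0=I P1=O P2=S  mem[L1]=30
9. P2: load  L1  bus=[-]  L1: P0=I P1=O P2=S  mem[L1]=30
10. P0: load  L1  bus=[BusRd]  L1: P0=S P1=O P2=S  mem[L1]=30
11. P1: load  L1  bus=[-]  L1: P0=S P1=O P2=S  mem[L1]=30
12. P1: store L0 := 33  bus=[BusRdX,Flush]  L0: P0=I P1=M P2=I  mem[L0]=38
13. P0: load  L1  bus=[-]  L1: P0=S P1=O P2=S  mem[L1]=30

memory[L1] = 30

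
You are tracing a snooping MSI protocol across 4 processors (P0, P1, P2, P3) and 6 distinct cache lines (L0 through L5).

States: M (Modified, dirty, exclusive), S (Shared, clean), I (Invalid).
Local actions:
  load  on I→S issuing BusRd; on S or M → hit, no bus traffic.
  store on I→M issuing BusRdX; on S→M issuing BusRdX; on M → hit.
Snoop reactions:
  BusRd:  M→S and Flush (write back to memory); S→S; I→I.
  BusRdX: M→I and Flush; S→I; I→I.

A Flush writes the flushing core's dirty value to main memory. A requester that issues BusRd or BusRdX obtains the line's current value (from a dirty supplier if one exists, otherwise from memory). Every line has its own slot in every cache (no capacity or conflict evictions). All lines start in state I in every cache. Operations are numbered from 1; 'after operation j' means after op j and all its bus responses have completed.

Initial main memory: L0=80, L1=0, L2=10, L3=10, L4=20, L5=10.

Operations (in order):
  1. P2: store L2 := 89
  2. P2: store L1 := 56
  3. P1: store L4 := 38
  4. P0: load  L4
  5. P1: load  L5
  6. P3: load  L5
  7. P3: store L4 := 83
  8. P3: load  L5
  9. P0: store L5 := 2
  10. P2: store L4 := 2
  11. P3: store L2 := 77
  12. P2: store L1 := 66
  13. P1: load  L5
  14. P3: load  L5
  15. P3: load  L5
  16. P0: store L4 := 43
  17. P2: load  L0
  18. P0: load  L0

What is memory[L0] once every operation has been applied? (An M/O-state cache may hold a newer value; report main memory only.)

  op1 P2: store L2 := 89 → I/I/M/I on L2; bus BusRdX; mem=10
  op2 P2: store L1 := 56 → I/I/M/I on L1; bus BusRdX; mem=0
  op3 P1: store L4 := 38 → I/M/I/I on L4; bus BusRdX; mem=20
  op4 P0: load  L4 → S/S/I/I on L4; bus BusRd Flush; mem=38
  op5 P1: load  L5 → I/S/I/I on L5; bus BusRd; mem=10
  op6 P3: load  L5 → I/S/I/S on L5; bus BusRd; mem=10
  op7 P3: store L4 := 83 → I/I/I/M on L4; bus BusRdX; mem=38
  op8 P3: load  L5 → I/S/I/S on L5; bus (none); mem=10
  op9 P0: store L5 := 2 → M/I/I/I on L5; bus BusRdX; mem=10
  op10 P2: store L4 := 2 → I/I/M/I on L4; bus BusRdX Flush; mem=83
  op11 P3: store L2 := 77 → I/I/I/M on L2; bus BusRdX Flush; mem=89
  op12 P2: store L1 := 66 → I/I/M/I on L1; bus (none); mem=0
  op13 P1: load  L5 → S/S/I/I on L5; bus BusRd Flush; mem=2
  op14 P3: load  L5 → S/S/I/S on L5; bus BusRd; mem=2
  op15 P3: load  L5 → S/S/I/S on L5; bus (none); mem=2
  op16 P0: store L4 := 43 → M/I/I/I on L4; bus BusRdX Flush; mem=2
  op17 P2: load  L0 → I/I/S/I on L0; bus BusRd; mem=80
  op18 P0: load  L0 → S/I/S/I on L0; bus BusRd; mem=80

memory[L0] = 80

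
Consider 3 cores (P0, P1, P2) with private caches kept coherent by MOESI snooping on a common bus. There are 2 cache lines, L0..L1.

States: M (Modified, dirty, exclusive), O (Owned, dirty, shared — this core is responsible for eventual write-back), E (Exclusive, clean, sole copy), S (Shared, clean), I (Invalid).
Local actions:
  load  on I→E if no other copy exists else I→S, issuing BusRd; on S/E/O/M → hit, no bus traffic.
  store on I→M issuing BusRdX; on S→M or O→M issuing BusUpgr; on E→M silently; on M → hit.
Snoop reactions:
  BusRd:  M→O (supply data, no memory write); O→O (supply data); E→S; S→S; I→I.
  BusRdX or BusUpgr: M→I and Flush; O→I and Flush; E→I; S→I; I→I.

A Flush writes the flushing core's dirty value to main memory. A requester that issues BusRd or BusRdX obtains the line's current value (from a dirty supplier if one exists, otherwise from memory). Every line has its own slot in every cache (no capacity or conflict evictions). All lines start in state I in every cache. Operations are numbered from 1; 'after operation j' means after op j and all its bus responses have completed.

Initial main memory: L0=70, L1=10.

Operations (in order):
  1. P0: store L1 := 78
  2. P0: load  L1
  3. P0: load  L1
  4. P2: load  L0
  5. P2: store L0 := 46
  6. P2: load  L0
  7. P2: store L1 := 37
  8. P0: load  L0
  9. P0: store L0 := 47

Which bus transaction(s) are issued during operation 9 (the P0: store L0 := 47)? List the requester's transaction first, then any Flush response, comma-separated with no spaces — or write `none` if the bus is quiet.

bus = BusUpgr,Flush

step 1: P0: store L1 := 78  ⟶  MII  (L1)  txn=BusRdX  M[L1]=10
step 2: P0: load  L1  ⟶  MII  (L1)  txn=∅  M[L1]=10
step 3: P0: load  L1  ⟶  MII  (L1)  txn=∅  M[L1]=10
step 4: P2: load  L0  ⟶  IIE  (L0)  txn=BusRd  M[L0]=70
step 5: P2: store L0 := 46  ⟶  IIM  (L0)  txn=∅  M[L0]=70
step 6: P2: load  L0  ⟶  IIM  (L0)  txn=∅  M[L0]=70
step 7: P2: store L1 := 37  ⟶  IIM  (L1)  txn=BusRdX+Flush  M[L1]=78
step 8: P0: load  L0  ⟶  SIO  (L0)  txn=BusRd  M[L0]=70
step 9: P0: store L0 := 47  ⟶  MII  (L0)  txn=BusUpgr+Flush  M[L0]=46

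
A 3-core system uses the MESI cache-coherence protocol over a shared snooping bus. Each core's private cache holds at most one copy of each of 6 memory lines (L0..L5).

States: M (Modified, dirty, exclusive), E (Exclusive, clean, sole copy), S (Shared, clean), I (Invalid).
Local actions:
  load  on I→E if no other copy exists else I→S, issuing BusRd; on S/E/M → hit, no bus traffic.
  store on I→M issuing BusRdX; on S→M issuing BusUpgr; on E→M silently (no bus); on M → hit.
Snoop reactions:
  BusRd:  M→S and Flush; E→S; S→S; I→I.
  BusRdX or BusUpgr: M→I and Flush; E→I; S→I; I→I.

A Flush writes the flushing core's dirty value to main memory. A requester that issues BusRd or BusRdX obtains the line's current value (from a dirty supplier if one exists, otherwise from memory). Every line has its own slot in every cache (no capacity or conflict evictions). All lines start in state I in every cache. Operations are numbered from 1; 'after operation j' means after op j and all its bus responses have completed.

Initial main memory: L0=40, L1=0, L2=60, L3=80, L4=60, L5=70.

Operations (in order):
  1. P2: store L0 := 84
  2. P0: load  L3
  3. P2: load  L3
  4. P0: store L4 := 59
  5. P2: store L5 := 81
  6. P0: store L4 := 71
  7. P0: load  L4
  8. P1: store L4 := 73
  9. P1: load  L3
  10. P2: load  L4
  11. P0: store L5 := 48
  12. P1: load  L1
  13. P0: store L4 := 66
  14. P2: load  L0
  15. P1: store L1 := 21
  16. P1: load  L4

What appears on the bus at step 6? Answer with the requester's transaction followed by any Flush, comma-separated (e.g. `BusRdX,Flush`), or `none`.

1. P2: store L0 := 84  bus=[BusRdX]  L0: P0=I P1=I P2=M  mem[L0]=40
2. P0: load  L3  bus=[BusRd]  L3: P0=E P1=I P2=I  mem[L3]=80
3. P2: load  L3  bus=[BusRd]  L3: P0=S P1=I P2=S  mem[L3]=80
4. P0: store L4 := 59  bus=[BusRdX]  L4: P0=M P1=I P2=I  mem[L4]=60
5. P2: store L5 := 81  bus=[BusRdX]  L5: P0=I P1=I P2=M  mem[L5]=70
6. P0: store L4 := 71  bus=[-]  L4: P0=M P1=I P2=I  mem[L4]=60
7. P0: load  L4  bus=[-]  L4: P0=M P1=I P2=I  mem[L4]=60
8. P1: store L4 := 73  bus=[BusRdX,Flush]  L4: P0=I P1=M P2=I  mem[L4]=71
9. P1: load  L3  bus=[BusRd]  L3: P0=S P1=S P2=S  mem[L3]=80
10. P2: load  L4  bus=[BusRd,Flush]  L4: P0=I P1=S P2=S  mem[L4]=73
11. P0: store L5 := 48  bus=[BusRdX,Flush]  L5: P0=M P1=I P2=I  mem[L5]=81
12. P1: load  L1  bus=[BusRd]  L1: P0=I P1=E P2=I  mem[L1]=0
13. P0: store L4 := 66  bus=[BusRdX]  L4: P0=M P1=I P2=I  mem[L4]=73
14. P2: load  L0  bus=[-]  L0: P0=I P1=I P2=M  mem[L0]=40
15. P1: store L1 := 21  bus=[-]  L1: P0=I P1=M P2=I  mem[L1]=0
16. P1: load  L4  bus=[BusRd,Flush]  L4: P0=S P1=S P2=I  mem[L4]=66

bus = none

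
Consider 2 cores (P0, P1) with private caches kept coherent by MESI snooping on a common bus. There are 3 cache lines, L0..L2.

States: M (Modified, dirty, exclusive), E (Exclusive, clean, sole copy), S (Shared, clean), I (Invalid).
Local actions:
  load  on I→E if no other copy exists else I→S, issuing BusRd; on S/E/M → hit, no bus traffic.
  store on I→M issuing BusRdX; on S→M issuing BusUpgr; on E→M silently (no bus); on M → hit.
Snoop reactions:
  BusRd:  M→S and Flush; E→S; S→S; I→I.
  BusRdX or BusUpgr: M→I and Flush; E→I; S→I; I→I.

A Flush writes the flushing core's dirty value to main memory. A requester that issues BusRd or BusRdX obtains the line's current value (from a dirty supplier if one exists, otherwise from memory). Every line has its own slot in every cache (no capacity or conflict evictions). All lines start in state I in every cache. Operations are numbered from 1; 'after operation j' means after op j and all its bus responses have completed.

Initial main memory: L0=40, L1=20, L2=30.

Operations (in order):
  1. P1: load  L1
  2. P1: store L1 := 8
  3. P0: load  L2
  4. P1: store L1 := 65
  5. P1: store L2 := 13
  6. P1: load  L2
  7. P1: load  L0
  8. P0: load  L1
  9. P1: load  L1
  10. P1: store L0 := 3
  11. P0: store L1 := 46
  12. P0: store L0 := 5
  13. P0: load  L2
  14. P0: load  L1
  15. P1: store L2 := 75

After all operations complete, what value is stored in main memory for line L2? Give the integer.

1. P1: load  L1  bus=[BusRd]  L1: P0=I P1=E  mem[L1]=20
2. P1: store L1 := 8  bus=[-]  L1: P0=I P1=M  mem[L1]=20
3. P0: load  L2  bus=[BusRd]  L2: P0=E P1=I  mem[L2]=30
4. P1: store L1 := 65  bus=[-]  L1: P0=I P1=M  mem[L1]=20
5. P1: store L2 := 13  bus=[BusRdX]  L2: P0=I P1=M  mem[L2]=30
6. P1: load  L2  bus=[-]  L2: P0=I P1=M  mem[L2]=30
7. P1: load  L0  bus=[BusRd]  L0: P0=I P1=E  mem[L0]=40
8. P0: load  L1  bus=[BusRd,Flush]  L1: P0=S P1=S  mem[L1]=65
9. P1: load  L1  bus=[-]  L1: P0=S P1=S  mem[L1]=65
10. P1: store L0 := 3  bus=[-]  L0: P0=I P1=M  mem[L0]=40
11. P0: store L1 := 46  bus=[BusUpgr]  L1: P0=M P1=I  mem[L1]=65
12. P0: store L0 := 5  bus=[BusRdX,Flush]  L0: P0=M P1=I  mem[L0]=3
13. P0: load  L2  bus=[BusRd,Flush]  L2: P0=S P1=S  mem[L2]=13
14. P0: load  L1  bus=[-]  L1: P0=M P1=I  mem[L1]=65
15. P1: store L2 := 75  bus=[BusUpgr]  L2: P0=I P1=M  mem[L2]=13

memory[L2] = 13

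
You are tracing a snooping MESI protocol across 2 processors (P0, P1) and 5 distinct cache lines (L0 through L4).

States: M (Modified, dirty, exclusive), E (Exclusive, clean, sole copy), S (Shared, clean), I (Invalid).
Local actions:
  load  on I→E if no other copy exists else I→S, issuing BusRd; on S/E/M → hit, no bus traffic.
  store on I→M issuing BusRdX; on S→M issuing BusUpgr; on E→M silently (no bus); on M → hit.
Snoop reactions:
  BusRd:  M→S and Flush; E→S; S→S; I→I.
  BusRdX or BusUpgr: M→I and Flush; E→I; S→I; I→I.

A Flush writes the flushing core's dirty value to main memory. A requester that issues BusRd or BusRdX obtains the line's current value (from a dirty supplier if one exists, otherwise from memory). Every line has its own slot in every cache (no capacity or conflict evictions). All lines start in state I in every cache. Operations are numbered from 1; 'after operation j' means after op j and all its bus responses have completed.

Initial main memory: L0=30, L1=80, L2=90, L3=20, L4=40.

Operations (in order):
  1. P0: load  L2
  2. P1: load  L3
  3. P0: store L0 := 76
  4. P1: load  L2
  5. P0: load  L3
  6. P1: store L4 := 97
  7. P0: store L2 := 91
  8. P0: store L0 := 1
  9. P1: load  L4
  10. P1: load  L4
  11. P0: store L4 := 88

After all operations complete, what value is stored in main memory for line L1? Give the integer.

memory[L1] = 80

  op1 P0: load  L2 → E/I on L2; bus BusRd; mem=90
  op2 P1: load  L3 → I/E on L3; bus BusRd; mem=20
  op3 P0: store L0 := 76 → M/I on L0; bus BusRdX; mem=30
  op4 P1: load  L2 → S/S on L2; bus BusRd; mem=90
  op5 P0: load  L3 → S/S on L3; bus BusRd; mem=20
  op6 P1: store L4 := 97 → I/M on L4; bus BusRdX; mem=40
  op7 P0: store L2 := 91 → M/I on L2; bus BusUpgr; mem=90
  op8 P0: store L0 := 1 → M/I on L0; bus (none); mem=30
  op9 P1: load  L4 → I/M on L4; bus (none); mem=40
  op10 P1: load  L4 → I/M on L4; bus (none); mem=40
  op11 P0: store L4 := 88 → M/I on L4; bus BusRdX Flush; mem=97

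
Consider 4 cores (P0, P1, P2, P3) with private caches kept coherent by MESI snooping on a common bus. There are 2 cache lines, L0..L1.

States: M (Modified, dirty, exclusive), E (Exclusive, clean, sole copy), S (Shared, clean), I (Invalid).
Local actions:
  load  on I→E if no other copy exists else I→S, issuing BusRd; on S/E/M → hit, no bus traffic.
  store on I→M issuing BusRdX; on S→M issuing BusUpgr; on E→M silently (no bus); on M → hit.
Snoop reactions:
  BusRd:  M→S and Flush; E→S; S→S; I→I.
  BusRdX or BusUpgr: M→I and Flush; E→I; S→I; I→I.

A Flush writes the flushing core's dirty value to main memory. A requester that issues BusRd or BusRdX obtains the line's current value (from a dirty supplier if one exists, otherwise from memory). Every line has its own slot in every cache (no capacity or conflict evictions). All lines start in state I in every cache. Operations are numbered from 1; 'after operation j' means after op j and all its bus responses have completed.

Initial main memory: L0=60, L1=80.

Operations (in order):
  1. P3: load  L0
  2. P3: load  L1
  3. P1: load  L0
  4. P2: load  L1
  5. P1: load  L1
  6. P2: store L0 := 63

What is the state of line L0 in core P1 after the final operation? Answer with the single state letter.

state = I

[1] P3: load  L0 | P0:I, P1:I, P2:I, P3:E(60) | bus: BusRd
[2] P3: load  L1 | P0:I, P1:I, P2:I, P3:E(80) | bus: BusRd
[3] P1: load  L0 | P0:I, P1:S(60), P2:I, P3:S(60) | bus: BusRd
[4] P2: load  L1 | P0:I, P1:I, P2:S(80), P3:S(80) | bus: BusRd
[5] P1: load  L1 | P0:I, P1:S(80), P2:S(80), P3:S(80) | bus: BusRd
[6] P2: store L0 := 63 | P0:I, P1:I, P2:M(63), P3:I | bus: BusRdX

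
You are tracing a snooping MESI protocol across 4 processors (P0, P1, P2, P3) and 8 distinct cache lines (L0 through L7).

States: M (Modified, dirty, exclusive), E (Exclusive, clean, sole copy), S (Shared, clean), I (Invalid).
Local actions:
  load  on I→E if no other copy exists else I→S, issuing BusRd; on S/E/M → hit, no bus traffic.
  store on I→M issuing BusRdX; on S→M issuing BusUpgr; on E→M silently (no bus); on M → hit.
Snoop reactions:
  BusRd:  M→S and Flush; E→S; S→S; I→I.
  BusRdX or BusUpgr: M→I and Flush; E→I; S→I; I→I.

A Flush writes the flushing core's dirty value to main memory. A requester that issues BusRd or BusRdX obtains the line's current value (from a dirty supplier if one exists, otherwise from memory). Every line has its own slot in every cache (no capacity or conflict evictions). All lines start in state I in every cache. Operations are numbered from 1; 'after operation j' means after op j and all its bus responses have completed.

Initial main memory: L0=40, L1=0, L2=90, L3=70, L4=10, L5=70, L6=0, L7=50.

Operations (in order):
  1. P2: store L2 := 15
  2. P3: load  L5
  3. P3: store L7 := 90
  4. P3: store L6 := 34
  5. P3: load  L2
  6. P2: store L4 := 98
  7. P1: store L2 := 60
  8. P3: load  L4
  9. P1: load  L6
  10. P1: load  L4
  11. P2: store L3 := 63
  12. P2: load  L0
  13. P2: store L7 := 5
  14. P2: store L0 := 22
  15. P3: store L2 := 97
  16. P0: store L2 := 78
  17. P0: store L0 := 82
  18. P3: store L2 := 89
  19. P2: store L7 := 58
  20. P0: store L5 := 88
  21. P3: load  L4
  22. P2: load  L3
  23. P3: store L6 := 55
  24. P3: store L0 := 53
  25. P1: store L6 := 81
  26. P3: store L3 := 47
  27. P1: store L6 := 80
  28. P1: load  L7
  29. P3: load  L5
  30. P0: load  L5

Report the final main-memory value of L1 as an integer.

memory[L1] = 0

1. P2: store L2 := 15  bus=[BusRdX]  L2: P0=I P1=I P2=M P3=I  mem[L2]=90
2. P3: load  L5  bus=[BusRd]  L5: P0=I P1=I P2=I P3=E  mem[L5]=70
3. P3: store L7 := 90  bus=[BusRdX]  L7: P0=I P1=I P2=I P3=M  mem[L7]=50
4. P3: store L6 := 34  bus=[BusRdX]  L6: P0=I P1=I P2=I P3=M  mem[L6]=0
5. P3: load  L2  bus=[BusRd,Flush]  L2: P0=I P1=I P2=S P3=S  mem[L2]=15
6. P2: store L4 := 98  bus=[BusRdX]  L4: P0=I P1=I P2=M P3=I  mem[L4]=10
7. P1: store L2 := 60  bus=[BusRdX]  L2: P0=I P1=M P2=I P3=I  mem[L2]=15
8. P3: load  L4  bus=[BusRd,Flush]  L4: P0=I P1=I P2=S P3=S  mem[L4]=98
9. P1: load  L6  bus=[BusRd,Flush]  L6: P0=I P1=S P2=I P3=S  mem[L6]=34
10. P1: load  L4  bus=[BusRd]  L4: P0=I P1=S P2=S P3=S  mem[L4]=98
11. P2: store L3 := 63  bus=[BusRdX]  L3: P0=I P1=I P2=M P3=I  mem[L3]=70
12. P2: load  L0  bus=[BusRd]  L0: P0=I P1=I P2=E P3=I  mem[L0]=40
13. P2: store L7 := 5  bus=[BusRdX,Flush]  L7: P0=I P1=I P2=M P3=I  mem[L7]=90
14. P2: store L0 := 22  bus=[-]  L0: P0=I P1=I P2=M P3=I  mem[L0]=40
15. P3: store L2 := 97  bus=[BusRdX,Flush]  L2: P0=I P1=I P2=I P3=M  mem[L2]=60
16. P0: store L2 := 78  bus=[BusRdX,Flush]  L2: P0=M P1=I P2=I P3=I  mem[L2]=97
17. P0: store L0 := 82  bus=[BusRdX,Flush]  L0: P0=M P1=I P2=I P3=I  mem[L0]=22
18. P3: store L2 := 89  bus=[BusRdX,Flush]  L2: P0=I P1=I P2=I P3=M  mem[L2]=78
19. P2: store L7 := 58  bus=[-]  L7: P0=I P1=I P2=M P3=I  mem[L7]=90
20. P0: store L5 := 88  bus=[BusRdX]  L5: P0=M P1=I P2=I P3=I  mem[L5]=70
21. P3: load  L4  bus=[-]  L4: P0=I P1=S P2=S P3=S  mem[L4]=98
22. P2: load  L3  bus=[-]  L3: P0=I P1=I P2=M P3=I  mem[L3]=70
23. P3: store L6 := 55  bus=[BusUpgr]  L6: P0=I P1=I P2=I P3=M  mem[L6]=34
24. P3: store L0 := 53  bus=[BusRdX,Flush]  L0: P0=I P1=I P2=I P3=M  mem[L0]=82
25. P1: store L6 := 81  bus=[BusRdX,Flush]  L6: P0=I P1=M P2=I P3=I  mem[L6]=55
26. P3: store L3 := 47  bus=[BusRdX,Flush]  L3: P0=I P1=I P2=I P3=M  mem[L3]=63
27. P1: store L6 := 80  bus=[-]  L6: P0=I P1=M P2=I P3=I  mem[L6]=55
28. P1: load  L7  bus=[BusRd,Flush]  L7: P0=I P1=S P2=S P3=I  mem[L7]=58
29. P3: load  L5  bus=[BusRd,Flush]  L5: P0=S P1=I P2=I P3=S  mem[L5]=88
30. P0: load  L5  bus=[-]  L5: P0=S P1=I P2=I P3=S  mem[L5]=88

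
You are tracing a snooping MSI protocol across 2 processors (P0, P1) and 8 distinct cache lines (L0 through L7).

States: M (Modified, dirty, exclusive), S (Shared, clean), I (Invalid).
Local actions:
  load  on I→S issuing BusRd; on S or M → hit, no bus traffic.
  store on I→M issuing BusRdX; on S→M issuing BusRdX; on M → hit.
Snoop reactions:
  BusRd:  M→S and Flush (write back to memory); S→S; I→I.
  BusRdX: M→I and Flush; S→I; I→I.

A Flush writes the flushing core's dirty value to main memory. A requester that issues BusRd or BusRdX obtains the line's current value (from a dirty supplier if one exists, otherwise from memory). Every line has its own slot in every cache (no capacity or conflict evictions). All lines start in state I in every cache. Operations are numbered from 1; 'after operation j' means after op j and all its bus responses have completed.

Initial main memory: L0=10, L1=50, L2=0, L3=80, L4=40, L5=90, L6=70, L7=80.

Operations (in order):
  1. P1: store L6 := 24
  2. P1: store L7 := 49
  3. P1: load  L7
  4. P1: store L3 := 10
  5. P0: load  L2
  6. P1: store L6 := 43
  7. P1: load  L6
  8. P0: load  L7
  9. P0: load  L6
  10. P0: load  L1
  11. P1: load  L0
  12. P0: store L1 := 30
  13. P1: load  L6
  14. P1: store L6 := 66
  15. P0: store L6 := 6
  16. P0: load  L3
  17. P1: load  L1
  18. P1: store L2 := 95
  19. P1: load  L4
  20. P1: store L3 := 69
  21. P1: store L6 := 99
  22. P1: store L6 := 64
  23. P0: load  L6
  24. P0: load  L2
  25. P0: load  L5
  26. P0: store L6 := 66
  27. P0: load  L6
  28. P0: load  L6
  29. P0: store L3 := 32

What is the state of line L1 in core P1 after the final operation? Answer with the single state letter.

step 1: P1: store L6 := 24  ⟶  IM  (L6)  txn=BusRdX  M[L6]=70
step 2: P1: store L7 := 49  ⟶  IM  (L7)  txn=BusRdX  M[L7]=80
step 3: P1: load  L7  ⟶  IM  (L7)  txn=∅  M[L7]=80
step 4: P1: store L3 := 10  ⟶  IM  (L3)  txn=BusRdX  M[L3]=80
step 5: P0: load  L2  ⟶  SI  (L2)  txn=BusRd  M[L2]=0
step 6: P1: store L6 := 43  ⟶  IM  (L6)  txn=∅  M[L6]=70
step 7: P1: load  L6  ⟶  IM  (L6)  txn=∅  M[L6]=70
step 8: P0: load  L7  ⟶  SS  (L7)  txn=BusRd+Flush  M[L7]=49
step 9: P0: load  L6  ⟶  SS  (L6)  txn=BusRd+Flush  M[L6]=43
step 10: P0: load  L1  ⟶  SI  (L1)  txn=BusRd  M[L1]=50
step 11: P1: load  L0  ⟶  IS  (L0)  txn=BusRd  M[L0]=10
step 12: P0: store L1 := 30  ⟶  MI  (L1)  txn=BusRdX  M[L1]=50
step 13: P1: load  L6  ⟶  SS  (L6)  txn=∅  M[L6]=43
step 14: P1: store L6 := 66  ⟶  IM  (L6)  txn=BusRdX  M[L6]=43
step 15: P0: store L6 := 6  ⟶  MI  (L6)  txn=BusRdX+Flush  M[L6]=66
step 16: P0: load  L3  ⟶  SS  (L3)  txn=BusRd+Flush  M[L3]=10
step 17: P1: load  L1  ⟶  SS  (L1)  txn=BusRd+Flush  M[L1]=30
step 18: P1: store L2 := 95  ⟶  IM  (L2)  txn=BusRdX  M[L2]=0
step 19: P1: load  L4  ⟶  IS  (L4)  txn=BusRd  M[L4]=40
step 20: P1: store L3 := 69  ⟶  IM  (L3)  txn=BusRdX  M[L3]=10
step 21: P1: store L6 := 99  ⟶  IM  (L6)  txn=BusRdX+Flush  M[L6]=6
step 22: P1: store L6 := 64  ⟶  IM  (L6)  txn=∅  M[L6]=6
step 23: P0: load  L6  ⟶  SS  (L6)  txn=BusRd+Flush  M[L6]=64
step 24: P0: load  L2  ⟶  SS  (L2)  txn=BusRd+Flush  M[L2]=95
step 25: P0: load  L5  ⟶  SI  (L5)  txn=BusRd  M[L5]=90
step 26: P0: store L6 := 66  ⟶  MI  (L6)  txn=BusRdX  M[L6]=64
step 27: P0: load  L6  ⟶  MI  (L6)  txn=∅  M[L6]=64
step 28: P0: load  L6  ⟶  MI  (L6)  txn=∅  M[L6]=64
step 29: P0: store L3 := 32  ⟶  MI  (L3)  txn=BusRdX+Flush  M[L3]=69

state = S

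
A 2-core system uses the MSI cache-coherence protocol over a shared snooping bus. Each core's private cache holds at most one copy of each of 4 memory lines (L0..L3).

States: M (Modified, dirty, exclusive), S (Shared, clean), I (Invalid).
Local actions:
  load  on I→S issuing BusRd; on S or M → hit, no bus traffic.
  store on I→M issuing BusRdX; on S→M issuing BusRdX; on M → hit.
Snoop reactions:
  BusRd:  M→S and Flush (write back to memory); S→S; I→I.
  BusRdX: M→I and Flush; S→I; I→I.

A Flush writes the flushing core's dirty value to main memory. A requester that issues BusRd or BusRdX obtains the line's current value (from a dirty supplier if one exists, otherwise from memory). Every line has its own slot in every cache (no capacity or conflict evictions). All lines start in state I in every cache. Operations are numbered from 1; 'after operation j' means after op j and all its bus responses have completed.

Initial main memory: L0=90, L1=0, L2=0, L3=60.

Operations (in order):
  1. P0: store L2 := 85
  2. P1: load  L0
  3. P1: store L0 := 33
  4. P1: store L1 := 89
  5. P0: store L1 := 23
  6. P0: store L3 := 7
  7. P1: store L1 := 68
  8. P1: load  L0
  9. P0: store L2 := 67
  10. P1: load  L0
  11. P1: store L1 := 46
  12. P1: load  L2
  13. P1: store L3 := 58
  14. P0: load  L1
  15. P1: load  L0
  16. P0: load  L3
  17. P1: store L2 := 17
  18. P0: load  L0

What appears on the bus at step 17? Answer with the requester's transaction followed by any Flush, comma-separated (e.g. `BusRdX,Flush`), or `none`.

  op1 P0: store L2 := 85 → M/I on L2; bus BusRdX; mem=0
  op2 P1: load  L0 → I/S on L0; bus BusRd; mem=90
  op3 P1: store L0 := 33 → I/M on L0; bus BusRdX; mem=90
  op4 P1: store L1 := 89 → I/M on L1; bus BusRdX; mem=0
  op5 P0: store L1 := 23 → M/I on L1; bus BusRdX Flush; mem=89
  op6 P0: store L3 := 7 → M/I on L3; bus BusRdX; mem=60
  op7 P1: store L1 := 68 → I/M on L1; bus BusRdX Flush; mem=23
  op8 P1: load  L0 → I/M on L0; bus (none); mem=90
  op9 P0: store L2 := 67 → M/I on L2; bus (none); mem=0
  op10 P1: load  L0 → I/M on L0; bus (none); mem=90
  op11 P1: store L1 := 46 → I/M on L1; bus (none); mem=23
  op12 P1: load  L2 → S/S on L2; bus BusRd Flush; mem=67
  op13 P1: store L3 := 58 → I/M on L3; bus BusRdX Flush; mem=7
  op14 P0: load  L1 → S/S on L1; bus BusRd Flush; mem=46
  op15 P1: load  L0 → I/M on L0; bus (none); mem=90
  op16 P0: load  L3 → S/S on L3; bus BusRd Flush; mem=58
  op17 P1: store L2 := 17 → I/M on L2; bus BusRdX; mem=67
  op18 P0: load  L0 → S/S on L0; bus BusRd Flush; mem=33

bus = BusRdX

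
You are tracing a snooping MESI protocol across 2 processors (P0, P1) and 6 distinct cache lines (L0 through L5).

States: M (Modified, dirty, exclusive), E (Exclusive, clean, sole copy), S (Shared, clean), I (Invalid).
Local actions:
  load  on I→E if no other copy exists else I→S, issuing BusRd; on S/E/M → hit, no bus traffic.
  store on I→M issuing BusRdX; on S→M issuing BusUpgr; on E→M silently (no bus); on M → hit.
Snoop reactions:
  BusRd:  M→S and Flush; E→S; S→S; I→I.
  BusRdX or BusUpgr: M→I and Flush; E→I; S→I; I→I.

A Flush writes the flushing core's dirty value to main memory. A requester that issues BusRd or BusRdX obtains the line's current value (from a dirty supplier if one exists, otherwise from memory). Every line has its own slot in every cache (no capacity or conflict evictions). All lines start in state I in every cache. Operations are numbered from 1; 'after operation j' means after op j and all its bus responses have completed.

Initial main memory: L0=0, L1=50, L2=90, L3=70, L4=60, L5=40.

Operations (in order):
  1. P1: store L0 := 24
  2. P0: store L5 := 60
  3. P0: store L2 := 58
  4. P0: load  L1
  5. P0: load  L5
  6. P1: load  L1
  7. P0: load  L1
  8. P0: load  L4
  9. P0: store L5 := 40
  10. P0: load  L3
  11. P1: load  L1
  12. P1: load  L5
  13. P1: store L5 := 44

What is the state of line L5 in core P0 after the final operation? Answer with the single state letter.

state = I

1. P1: store L0 := 24  bus=[BusRdX]  L0: P0=I P1=M  mem[L0]=0
2. P0: store L5 := 60  bus=[BusRdX]  L5: P0=M P1=I  mem[L5]=40
3. P0: store L2 := 58  bus=[BusRdX]  L2: P0=M P1=I  mem[L2]=90
4. P0: load  L1  bus=[BusRd]  L1: P0=E P1=I  mem[L1]=50
5. P0: load  L5  bus=[-]  L5: P0=M P1=I  mem[L5]=40
6. P1: load  L1  bus=[BusRd]  L1: P0=S P1=S  mem[L1]=50
7. P0: load  L1  bus=[-]  L1: P0=S P1=S  mem[L1]=50
8. P0: load  L4  bus=[BusRd]  L4: P0=E P1=I  mem[L4]=60
9. P0: store L5 := 40  bus=[-]  L5: P0=M P1=I  mem[L5]=40
10. P0: load  L3  bus=[BusRd]  L3: P0=E P1=I  mem[L3]=70
11. P1: load  L1  bus=[-]  L1: P0=S P1=S  mem[L1]=50
12. P1: load  L5  bus=[BusRd,Flush]  L5: P0=S P1=S  mem[L5]=40
13. P1: store L5 := 44  bus=[BusUpgr]  L5: P0=I P1=M  mem[L5]=40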